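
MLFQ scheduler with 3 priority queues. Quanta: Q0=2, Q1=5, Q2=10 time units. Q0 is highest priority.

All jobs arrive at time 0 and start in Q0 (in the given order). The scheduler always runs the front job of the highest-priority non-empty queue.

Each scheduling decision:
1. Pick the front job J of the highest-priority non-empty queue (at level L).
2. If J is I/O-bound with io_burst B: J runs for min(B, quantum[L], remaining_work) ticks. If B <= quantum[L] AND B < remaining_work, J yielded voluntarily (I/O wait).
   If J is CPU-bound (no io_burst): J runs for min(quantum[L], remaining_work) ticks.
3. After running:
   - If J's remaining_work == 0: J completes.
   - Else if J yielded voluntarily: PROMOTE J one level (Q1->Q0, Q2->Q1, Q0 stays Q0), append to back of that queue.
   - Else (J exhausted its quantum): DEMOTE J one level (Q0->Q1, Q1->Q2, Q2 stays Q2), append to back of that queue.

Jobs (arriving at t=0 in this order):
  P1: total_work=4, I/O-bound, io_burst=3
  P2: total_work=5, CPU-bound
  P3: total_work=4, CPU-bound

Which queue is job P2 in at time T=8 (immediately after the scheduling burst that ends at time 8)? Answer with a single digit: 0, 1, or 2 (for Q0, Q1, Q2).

Answer: 1

Derivation:
t=0-2: P1@Q0 runs 2, rem=2, quantum used, demote→Q1. Q0=[P2,P3] Q1=[P1] Q2=[]
t=2-4: P2@Q0 runs 2, rem=3, quantum used, demote→Q1. Q0=[P3] Q1=[P1,P2] Q2=[]
t=4-6: P3@Q0 runs 2, rem=2, quantum used, demote→Q1. Q0=[] Q1=[P1,P2,P3] Q2=[]
t=6-8: P1@Q1 runs 2, rem=0, completes. Q0=[] Q1=[P2,P3] Q2=[]
t=8-11: P2@Q1 runs 3, rem=0, completes. Q0=[] Q1=[P3] Q2=[]
t=11-13: P3@Q1 runs 2, rem=0, completes. Q0=[] Q1=[] Q2=[]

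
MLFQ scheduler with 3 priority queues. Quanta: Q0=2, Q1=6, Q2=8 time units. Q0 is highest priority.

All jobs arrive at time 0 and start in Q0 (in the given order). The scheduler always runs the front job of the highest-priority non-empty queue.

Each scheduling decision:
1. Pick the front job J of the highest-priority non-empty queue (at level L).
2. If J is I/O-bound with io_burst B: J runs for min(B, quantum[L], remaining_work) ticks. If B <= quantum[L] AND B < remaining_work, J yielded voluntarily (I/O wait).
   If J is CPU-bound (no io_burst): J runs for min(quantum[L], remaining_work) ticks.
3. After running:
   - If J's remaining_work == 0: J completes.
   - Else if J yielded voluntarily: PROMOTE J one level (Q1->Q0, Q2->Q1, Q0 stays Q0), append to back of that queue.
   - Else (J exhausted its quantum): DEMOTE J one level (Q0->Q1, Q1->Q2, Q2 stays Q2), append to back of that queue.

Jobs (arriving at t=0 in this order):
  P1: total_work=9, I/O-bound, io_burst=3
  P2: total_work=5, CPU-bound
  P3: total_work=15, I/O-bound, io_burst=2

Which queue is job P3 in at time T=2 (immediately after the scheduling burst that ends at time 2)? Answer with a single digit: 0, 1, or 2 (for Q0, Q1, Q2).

Answer: 0

Derivation:
t=0-2: P1@Q0 runs 2, rem=7, quantum used, demote→Q1. Q0=[P2,P3] Q1=[P1] Q2=[]
t=2-4: P2@Q0 runs 2, rem=3, quantum used, demote→Q1. Q0=[P3] Q1=[P1,P2] Q2=[]
t=4-6: P3@Q0 runs 2, rem=13, I/O yield, promote→Q0. Q0=[P3] Q1=[P1,P2] Q2=[]
t=6-8: P3@Q0 runs 2, rem=11, I/O yield, promote→Q0. Q0=[P3] Q1=[P1,P2] Q2=[]
t=8-10: P3@Q0 runs 2, rem=9, I/O yield, promote→Q0. Q0=[P3] Q1=[P1,P2] Q2=[]
t=10-12: P3@Q0 runs 2, rem=7, I/O yield, promote→Q0. Q0=[P3] Q1=[P1,P2] Q2=[]
t=12-14: P3@Q0 runs 2, rem=5, I/O yield, promote→Q0. Q0=[P3] Q1=[P1,P2] Q2=[]
t=14-16: P3@Q0 runs 2, rem=3, I/O yield, promote→Q0. Q0=[P3] Q1=[P1,P2] Q2=[]
t=16-18: P3@Q0 runs 2, rem=1, I/O yield, promote→Q0. Q0=[P3] Q1=[P1,P2] Q2=[]
t=18-19: P3@Q0 runs 1, rem=0, completes. Q0=[] Q1=[P1,P2] Q2=[]
t=19-22: P1@Q1 runs 3, rem=4, I/O yield, promote→Q0. Q0=[P1] Q1=[P2] Q2=[]
t=22-24: P1@Q0 runs 2, rem=2, quantum used, demote→Q1. Q0=[] Q1=[P2,P1] Q2=[]
t=24-27: P2@Q1 runs 3, rem=0, completes. Q0=[] Q1=[P1] Q2=[]
t=27-29: P1@Q1 runs 2, rem=0, completes. Q0=[] Q1=[] Q2=[]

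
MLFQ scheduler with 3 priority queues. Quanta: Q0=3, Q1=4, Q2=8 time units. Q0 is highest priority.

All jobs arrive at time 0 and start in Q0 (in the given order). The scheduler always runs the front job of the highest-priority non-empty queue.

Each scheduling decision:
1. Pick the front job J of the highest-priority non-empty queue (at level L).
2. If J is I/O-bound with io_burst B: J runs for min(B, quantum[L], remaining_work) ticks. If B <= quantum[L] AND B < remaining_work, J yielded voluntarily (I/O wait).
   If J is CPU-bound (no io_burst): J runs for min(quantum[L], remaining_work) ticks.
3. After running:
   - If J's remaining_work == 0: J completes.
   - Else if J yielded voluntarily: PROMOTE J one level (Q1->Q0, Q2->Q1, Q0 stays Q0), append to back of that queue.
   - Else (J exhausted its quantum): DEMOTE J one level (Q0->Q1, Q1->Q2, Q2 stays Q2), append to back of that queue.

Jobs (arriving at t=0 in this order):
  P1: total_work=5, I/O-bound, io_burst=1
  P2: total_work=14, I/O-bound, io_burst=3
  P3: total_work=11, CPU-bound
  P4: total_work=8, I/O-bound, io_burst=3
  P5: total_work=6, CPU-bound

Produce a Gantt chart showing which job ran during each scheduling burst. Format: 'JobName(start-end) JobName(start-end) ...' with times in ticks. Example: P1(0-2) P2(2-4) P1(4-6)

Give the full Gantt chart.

Answer: P1(0-1) P2(1-4) P3(4-7) P4(7-10) P5(10-13) P1(13-14) P2(14-17) P4(17-20) P1(20-21) P2(21-24) P4(24-26) P1(26-27) P2(27-30) P1(30-31) P2(31-33) P3(33-37) P5(37-40) P3(40-44)

Derivation:
t=0-1: P1@Q0 runs 1, rem=4, I/O yield, promote→Q0. Q0=[P2,P3,P4,P5,P1] Q1=[] Q2=[]
t=1-4: P2@Q0 runs 3, rem=11, I/O yield, promote→Q0. Q0=[P3,P4,P5,P1,P2] Q1=[] Q2=[]
t=4-7: P3@Q0 runs 3, rem=8, quantum used, demote→Q1. Q0=[P4,P5,P1,P2] Q1=[P3] Q2=[]
t=7-10: P4@Q0 runs 3, rem=5, I/O yield, promote→Q0. Q0=[P5,P1,P2,P4] Q1=[P3] Q2=[]
t=10-13: P5@Q0 runs 3, rem=3, quantum used, demote→Q1. Q0=[P1,P2,P4] Q1=[P3,P5] Q2=[]
t=13-14: P1@Q0 runs 1, rem=3, I/O yield, promote→Q0. Q0=[P2,P4,P1] Q1=[P3,P5] Q2=[]
t=14-17: P2@Q0 runs 3, rem=8, I/O yield, promote→Q0. Q0=[P4,P1,P2] Q1=[P3,P5] Q2=[]
t=17-20: P4@Q0 runs 3, rem=2, I/O yield, promote→Q0. Q0=[P1,P2,P4] Q1=[P3,P5] Q2=[]
t=20-21: P1@Q0 runs 1, rem=2, I/O yield, promote→Q0. Q0=[P2,P4,P1] Q1=[P3,P5] Q2=[]
t=21-24: P2@Q0 runs 3, rem=5, I/O yield, promote→Q0. Q0=[P4,P1,P2] Q1=[P3,P5] Q2=[]
t=24-26: P4@Q0 runs 2, rem=0, completes. Q0=[P1,P2] Q1=[P3,P5] Q2=[]
t=26-27: P1@Q0 runs 1, rem=1, I/O yield, promote→Q0. Q0=[P2,P1] Q1=[P3,P5] Q2=[]
t=27-30: P2@Q0 runs 3, rem=2, I/O yield, promote→Q0. Q0=[P1,P2] Q1=[P3,P5] Q2=[]
t=30-31: P1@Q0 runs 1, rem=0, completes. Q0=[P2] Q1=[P3,P5] Q2=[]
t=31-33: P2@Q0 runs 2, rem=0, completes. Q0=[] Q1=[P3,P5] Q2=[]
t=33-37: P3@Q1 runs 4, rem=4, quantum used, demote→Q2. Q0=[] Q1=[P5] Q2=[P3]
t=37-40: P5@Q1 runs 3, rem=0, completes. Q0=[] Q1=[] Q2=[P3]
t=40-44: P3@Q2 runs 4, rem=0, completes. Q0=[] Q1=[] Q2=[]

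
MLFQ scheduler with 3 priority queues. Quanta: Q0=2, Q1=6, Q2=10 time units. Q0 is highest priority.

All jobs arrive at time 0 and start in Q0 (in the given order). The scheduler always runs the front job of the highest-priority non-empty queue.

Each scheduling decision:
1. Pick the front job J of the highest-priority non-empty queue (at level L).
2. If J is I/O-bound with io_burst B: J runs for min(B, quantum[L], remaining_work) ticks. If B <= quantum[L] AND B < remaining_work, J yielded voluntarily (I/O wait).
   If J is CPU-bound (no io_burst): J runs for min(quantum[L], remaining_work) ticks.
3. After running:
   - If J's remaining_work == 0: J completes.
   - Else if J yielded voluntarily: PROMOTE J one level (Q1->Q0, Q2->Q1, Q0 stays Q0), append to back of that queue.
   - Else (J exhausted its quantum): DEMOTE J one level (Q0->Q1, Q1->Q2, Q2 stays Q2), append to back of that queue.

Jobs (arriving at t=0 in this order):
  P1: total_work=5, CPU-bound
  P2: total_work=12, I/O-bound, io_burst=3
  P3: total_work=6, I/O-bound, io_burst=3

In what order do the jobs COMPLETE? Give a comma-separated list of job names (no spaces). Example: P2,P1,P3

Answer: P1,P3,P2

Derivation:
t=0-2: P1@Q0 runs 2, rem=3, quantum used, demote→Q1. Q0=[P2,P3] Q1=[P1] Q2=[]
t=2-4: P2@Q0 runs 2, rem=10, quantum used, demote→Q1. Q0=[P3] Q1=[P1,P2] Q2=[]
t=4-6: P3@Q0 runs 2, rem=4, quantum used, demote→Q1. Q0=[] Q1=[P1,P2,P3] Q2=[]
t=6-9: P1@Q1 runs 3, rem=0, completes. Q0=[] Q1=[P2,P3] Q2=[]
t=9-12: P2@Q1 runs 3, rem=7, I/O yield, promote→Q0. Q0=[P2] Q1=[P3] Q2=[]
t=12-14: P2@Q0 runs 2, rem=5, quantum used, demote→Q1. Q0=[] Q1=[P3,P2] Q2=[]
t=14-17: P3@Q1 runs 3, rem=1, I/O yield, promote→Q0. Q0=[P3] Q1=[P2] Q2=[]
t=17-18: P3@Q0 runs 1, rem=0, completes. Q0=[] Q1=[P2] Q2=[]
t=18-21: P2@Q1 runs 3, rem=2, I/O yield, promote→Q0. Q0=[P2] Q1=[] Q2=[]
t=21-23: P2@Q0 runs 2, rem=0, completes. Q0=[] Q1=[] Q2=[]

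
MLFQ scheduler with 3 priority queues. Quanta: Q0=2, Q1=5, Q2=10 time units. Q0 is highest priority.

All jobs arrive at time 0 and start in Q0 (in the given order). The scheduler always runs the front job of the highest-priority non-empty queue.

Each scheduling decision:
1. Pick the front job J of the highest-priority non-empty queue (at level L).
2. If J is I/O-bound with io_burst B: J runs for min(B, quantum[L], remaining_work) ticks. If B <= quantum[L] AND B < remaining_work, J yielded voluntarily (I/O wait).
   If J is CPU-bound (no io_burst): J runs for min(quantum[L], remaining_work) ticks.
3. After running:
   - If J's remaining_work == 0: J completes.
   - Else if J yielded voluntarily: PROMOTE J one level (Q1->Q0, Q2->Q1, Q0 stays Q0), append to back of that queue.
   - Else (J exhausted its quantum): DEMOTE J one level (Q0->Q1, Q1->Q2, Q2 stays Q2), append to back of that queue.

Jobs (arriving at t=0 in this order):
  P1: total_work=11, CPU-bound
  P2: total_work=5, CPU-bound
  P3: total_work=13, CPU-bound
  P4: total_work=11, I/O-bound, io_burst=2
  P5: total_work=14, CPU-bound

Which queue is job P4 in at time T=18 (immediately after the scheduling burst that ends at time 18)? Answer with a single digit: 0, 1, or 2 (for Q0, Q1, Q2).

t=0-2: P1@Q0 runs 2, rem=9, quantum used, demote→Q1. Q0=[P2,P3,P4,P5] Q1=[P1] Q2=[]
t=2-4: P2@Q0 runs 2, rem=3, quantum used, demote→Q1. Q0=[P3,P4,P5] Q1=[P1,P2] Q2=[]
t=4-6: P3@Q0 runs 2, rem=11, quantum used, demote→Q1. Q0=[P4,P5] Q1=[P1,P2,P3] Q2=[]
t=6-8: P4@Q0 runs 2, rem=9, I/O yield, promote→Q0. Q0=[P5,P4] Q1=[P1,P2,P3] Q2=[]
t=8-10: P5@Q0 runs 2, rem=12, quantum used, demote→Q1. Q0=[P4] Q1=[P1,P2,P3,P5] Q2=[]
t=10-12: P4@Q0 runs 2, rem=7, I/O yield, promote→Q0. Q0=[P4] Q1=[P1,P2,P3,P5] Q2=[]
t=12-14: P4@Q0 runs 2, rem=5, I/O yield, promote→Q0. Q0=[P4] Q1=[P1,P2,P3,P5] Q2=[]
t=14-16: P4@Q0 runs 2, rem=3, I/O yield, promote→Q0. Q0=[P4] Q1=[P1,P2,P3,P5] Q2=[]
t=16-18: P4@Q0 runs 2, rem=1, I/O yield, promote→Q0. Q0=[P4] Q1=[P1,P2,P3,P5] Q2=[]
t=18-19: P4@Q0 runs 1, rem=0, completes. Q0=[] Q1=[P1,P2,P3,P5] Q2=[]
t=19-24: P1@Q1 runs 5, rem=4, quantum used, demote→Q2. Q0=[] Q1=[P2,P3,P5] Q2=[P1]
t=24-27: P2@Q1 runs 3, rem=0, completes. Q0=[] Q1=[P3,P5] Q2=[P1]
t=27-32: P3@Q1 runs 5, rem=6, quantum used, demote→Q2. Q0=[] Q1=[P5] Q2=[P1,P3]
t=32-37: P5@Q1 runs 5, rem=7, quantum used, demote→Q2. Q0=[] Q1=[] Q2=[P1,P3,P5]
t=37-41: P1@Q2 runs 4, rem=0, completes. Q0=[] Q1=[] Q2=[P3,P5]
t=41-47: P3@Q2 runs 6, rem=0, completes. Q0=[] Q1=[] Q2=[P5]
t=47-54: P5@Q2 runs 7, rem=0, completes. Q0=[] Q1=[] Q2=[]

Answer: 0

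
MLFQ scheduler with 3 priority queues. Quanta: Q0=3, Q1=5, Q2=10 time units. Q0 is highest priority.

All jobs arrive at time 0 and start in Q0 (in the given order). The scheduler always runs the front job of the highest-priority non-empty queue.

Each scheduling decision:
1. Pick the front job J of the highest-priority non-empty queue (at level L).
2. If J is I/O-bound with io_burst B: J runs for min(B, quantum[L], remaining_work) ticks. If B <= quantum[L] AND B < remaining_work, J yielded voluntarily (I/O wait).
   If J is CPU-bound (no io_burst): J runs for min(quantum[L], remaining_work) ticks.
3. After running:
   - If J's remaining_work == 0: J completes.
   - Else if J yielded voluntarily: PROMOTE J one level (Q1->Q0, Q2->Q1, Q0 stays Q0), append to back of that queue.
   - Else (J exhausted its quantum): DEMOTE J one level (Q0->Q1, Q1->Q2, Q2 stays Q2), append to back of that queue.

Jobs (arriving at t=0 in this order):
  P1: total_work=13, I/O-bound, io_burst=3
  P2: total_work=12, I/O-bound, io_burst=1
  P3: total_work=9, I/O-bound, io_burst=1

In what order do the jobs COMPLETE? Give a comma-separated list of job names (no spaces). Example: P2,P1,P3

t=0-3: P1@Q0 runs 3, rem=10, I/O yield, promote→Q0. Q0=[P2,P3,P1] Q1=[] Q2=[]
t=3-4: P2@Q0 runs 1, rem=11, I/O yield, promote→Q0. Q0=[P3,P1,P2] Q1=[] Q2=[]
t=4-5: P3@Q0 runs 1, rem=8, I/O yield, promote→Q0. Q0=[P1,P2,P3] Q1=[] Q2=[]
t=5-8: P1@Q0 runs 3, rem=7, I/O yield, promote→Q0. Q0=[P2,P3,P1] Q1=[] Q2=[]
t=8-9: P2@Q0 runs 1, rem=10, I/O yield, promote→Q0. Q0=[P3,P1,P2] Q1=[] Q2=[]
t=9-10: P3@Q0 runs 1, rem=7, I/O yield, promote→Q0. Q0=[P1,P2,P3] Q1=[] Q2=[]
t=10-13: P1@Q0 runs 3, rem=4, I/O yield, promote→Q0. Q0=[P2,P3,P1] Q1=[] Q2=[]
t=13-14: P2@Q0 runs 1, rem=9, I/O yield, promote→Q0. Q0=[P3,P1,P2] Q1=[] Q2=[]
t=14-15: P3@Q0 runs 1, rem=6, I/O yield, promote→Q0. Q0=[P1,P2,P3] Q1=[] Q2=[]
t=15-18: P1@Q0 runs 3, rem=1, I/O yield, promote→Q0. Q0=[P2,P3,P1] Q1=[] Q2=[]
t=18-19: P2@Q0 runs 1, rem=8, I/O yield, promote→Q0. Q0=[P3,P1,P2] Q1=[] Q2=[]
t=19-20: P3@Q0 runs 1, rem=5, I/O yield, promote→Q0. Q0=[P1,P2,P3] Q1=[] Q2=[]
t=20-21: P1@Q0 runs 1, rem=0, completes. Q0=[P2,P3] Q1=[] Q2=[]
t=21-22: P2@Q0 runs 1, rem=7, I/O yield, promote→Q0. Q0=[P3,P2] Q1=[] Q2=[]
t=22-23: P3@Q0 runs 1, rem=4, I/O yield, promote→Q0. Q0=[P2,P3] Q1=[] Q2=[]
t=23-24: P2@Q0 runs 1, rem=6, I/O yield, promote→Q0. Q0=[P3,P2] Q1=[] Q2=[]
t=24-25: P3@Q0 runs 1, rem=3, I/O yield, promote→Q0. Q0=[P2,P3] Q1=[] Q2=[]
t=25-26: P2@Q0 runs 1, rem=5, I/O yield, promote→Q0. Q0=[P3,P2] Q1=[] Q2=[]
t=26-27: P3@Q0 runs 1, rem=2, I/O yield, promote→Q0. Q0=[P2,P3] Q1=[] Q2=[]
t=27-28: P2@Q0 runs 1, rem=4, I/O yield, promote→Q0. Q0=[P3,P2] Q1=[] Q2=[]
t=28-29: P3@Q0 runs 1, rem=1, I/O yield, promote→Q0. Q0=[P2,P3] Q1=[] Q2=[]
t=29-30: P2@Q0 runs 1, rem=3, I/O yield, promote→Q0. Q0=[P3,P2] Q1=[] Q2=[]
t=30-31: P3@Q0 runs 1, rem=0, completes. Q0=[P2] Q1=[] Q2=[]
t=31-32: P2@Q0 runs 1, rem=2, I/O yield, promote→Q0. Q0=[P2] Q1=[] Q2=[]
t=32-33: P2@Q0 runs 1, rem=1, I/O yield, promote→Q0. Q0=[P2] Q1=[] Q2=[]
t=33-34: P2@Q0 runs 1, rem=0, completes. Q0=[] Q1=[] Q2=[]

Answer: P1,P3,P2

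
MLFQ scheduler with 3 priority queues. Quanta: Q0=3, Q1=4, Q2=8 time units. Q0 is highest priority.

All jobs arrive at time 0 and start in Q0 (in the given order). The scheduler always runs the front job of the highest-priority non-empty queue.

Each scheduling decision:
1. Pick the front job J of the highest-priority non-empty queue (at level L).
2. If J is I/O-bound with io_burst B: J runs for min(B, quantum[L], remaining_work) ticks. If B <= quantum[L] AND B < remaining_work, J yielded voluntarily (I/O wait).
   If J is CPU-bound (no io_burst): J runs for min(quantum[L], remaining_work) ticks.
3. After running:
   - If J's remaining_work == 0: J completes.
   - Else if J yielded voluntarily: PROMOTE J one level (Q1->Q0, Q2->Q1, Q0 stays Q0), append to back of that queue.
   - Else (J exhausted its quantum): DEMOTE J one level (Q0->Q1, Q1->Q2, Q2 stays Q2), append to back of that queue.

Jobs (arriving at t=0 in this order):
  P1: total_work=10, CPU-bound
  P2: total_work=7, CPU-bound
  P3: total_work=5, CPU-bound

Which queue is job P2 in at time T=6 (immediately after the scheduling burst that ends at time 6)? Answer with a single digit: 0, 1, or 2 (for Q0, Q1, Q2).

t=0-3: P1@Q0 runs 3, rem=7, quantum used, demote→Q1. Q0=[P2,P3] Q1=[P1] Q2=[]
t=3-6: P2@Q0 runs 3, rem=4, quantum used, demote→Q1. Q0=[P3] Q1=[P1,P2] Q2=[]
t=6-9: P3@Q0 runs 3, rem=2, quantum used, demote→Q1. Q0=[] Q1=[P1,P2,P3] Q2=[]
t=9-13: P1@Q1 runs 4, rem=3, quantum used, demote→Q2. Q0=[] Q1=[P2,P3] Q2=[P1]
t=13-17: P2@Q1 runs 4, rem=0, completes. Q0=[] Q1=[P3] Q2=[P1]
t=17-19: P3@Q1 runs 2, rem=0, completes. Q0=[] Q1=[] Q2=[P1]
t=19-22: P1@Q2 runs 3, rem=0, completes. Q0=[] Q1=[] Q2=[]

Answer: 1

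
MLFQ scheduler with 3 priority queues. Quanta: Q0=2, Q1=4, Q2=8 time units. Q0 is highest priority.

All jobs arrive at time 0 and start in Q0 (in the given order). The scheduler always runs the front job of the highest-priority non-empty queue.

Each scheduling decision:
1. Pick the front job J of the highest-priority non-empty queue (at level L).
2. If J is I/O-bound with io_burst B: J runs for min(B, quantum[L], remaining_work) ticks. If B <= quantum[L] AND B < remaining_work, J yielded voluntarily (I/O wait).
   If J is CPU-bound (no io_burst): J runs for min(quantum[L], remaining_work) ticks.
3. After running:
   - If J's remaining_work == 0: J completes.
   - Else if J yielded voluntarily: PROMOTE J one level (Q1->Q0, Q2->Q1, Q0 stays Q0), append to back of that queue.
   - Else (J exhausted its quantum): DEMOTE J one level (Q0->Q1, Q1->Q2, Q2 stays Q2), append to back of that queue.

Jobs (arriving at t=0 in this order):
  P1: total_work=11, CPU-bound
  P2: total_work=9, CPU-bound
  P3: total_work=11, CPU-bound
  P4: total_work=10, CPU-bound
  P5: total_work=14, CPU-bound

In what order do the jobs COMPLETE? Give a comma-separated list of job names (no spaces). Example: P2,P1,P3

Answer: P1,P2,P3,P4,P5

Derivation:
t=0-2: P1@Q0 runs 2, rem=9, quantum used, demote→Q1. Q0=[P2,P3,P4,P5] Q1=[P1] Q2=[]
t=2-4: P2@Q0 runs 2, rem=7, quantum used, demote→Q1. Q0=[P3,P4,P5] Q1=[P1,P2] Q2=[]
t=4-6: P3@Q0 runs 2, rem=9, quantum used, demote→Q1. Q0=[P4,P5] Q1=[P1,P2,P3] Q2=[]
t=6-8: P4@Q0 runs 2, rem=8, quantum used, demote→Q1. Q0=[P5] Q1=[P1,P2,P3,P4] Q2=[]
t=8-10: P5@Q0 runs 2, rem=12, quantum used, demote→Q1. Q0=[] Q1=[P1,P2,P3,P4,P5] Q2=[]
t=10-14: P1@Q1 runs 4, rem=5, quantum used, demote→Q2. Q0=[] Q1=[P2,P3,P4,P5] Q2=[P1]
t=14-18: P2@Q1 runs 4, rem=3, quantum used, demote→Q2. Q0=[] Q1=[P3,P4,P5] Q2=[P1,P2]
t=18-22: P3@Q1 runs 4, rem=5, quantum used, demote→Q2. Q0=[] Q1=[P4,P5] Q2=[P1,P2,P3]
t=22-26: P4@Q1 runs 4, rem=4, quantum used, demote→Q2. Q0=[] Q1=[P5] Q2=[P1,P2,P3,P4]
t=26-30: P5@Q1 runs 4, rem=8, quantum used, demote→Q2. Q0=[] Q1=[] Q2=[P1,P2,P3,P4,P5]
t=30-35: P1@Q2 runs 5, rem=0, completes. Q0=[] Q1=[] Q2=[P2,P3,P4,P5]
t=35-38: P2@Q2 runs 3, rem=0, completes. Q0=[] Q1=[] Q2=[P3,P4,P5]
t=38-43: P3@Q2 runs 5, rem=0, completes. Q0=[] Q1=[] Q2=[P4,P5]
t=43-47: P4@Q2 runs 4, rem=0, completes. Q0=[] Q1=[] Q2=[P5]
t=47-55: P5@Q2 runs 8, rem=0, completes. Q0=[] Q1=[] Q2=[]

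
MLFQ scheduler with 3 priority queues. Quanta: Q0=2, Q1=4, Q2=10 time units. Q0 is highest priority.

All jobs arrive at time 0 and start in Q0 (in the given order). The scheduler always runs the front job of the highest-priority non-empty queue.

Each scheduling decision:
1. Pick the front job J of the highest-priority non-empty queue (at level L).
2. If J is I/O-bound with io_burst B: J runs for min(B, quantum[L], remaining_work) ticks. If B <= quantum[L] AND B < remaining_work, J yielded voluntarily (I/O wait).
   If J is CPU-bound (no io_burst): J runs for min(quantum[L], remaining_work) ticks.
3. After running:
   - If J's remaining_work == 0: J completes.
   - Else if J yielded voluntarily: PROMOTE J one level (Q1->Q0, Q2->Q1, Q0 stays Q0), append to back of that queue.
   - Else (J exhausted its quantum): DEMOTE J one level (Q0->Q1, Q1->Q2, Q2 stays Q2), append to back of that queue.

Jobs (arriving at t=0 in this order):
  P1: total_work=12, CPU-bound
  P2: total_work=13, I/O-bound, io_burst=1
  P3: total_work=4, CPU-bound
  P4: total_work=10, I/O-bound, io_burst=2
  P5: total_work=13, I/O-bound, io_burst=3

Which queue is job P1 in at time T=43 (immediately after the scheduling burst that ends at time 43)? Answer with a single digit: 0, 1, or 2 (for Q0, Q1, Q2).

Answer: 2

Derivation:
t=0-2: P1@Q0 runs 2, rem=10, quantum used, demote→Q1. Q0=[P2,P3,P4,P5] Q1=[P1] Q2=[]
t=2-3: P2@Q0 runs 1, rem=12, I/O yield, promote→Q0. Q0=[P3,P4,P5,P2] Q1=[P1] Q2=[]
t=3-5: P3@Q0 runs 2, rem=2, quantum used, demote→Q1. Q0=[P4,P5,P2] Q1=[P1,P3] Q2=[]
t=5-7: P4@Q0 runs 2, rem=8, I/O yield, promote→Q0. Q0=[P5,P2,P4] Q1=[P1,P3] Q2=[]
t=7-9: P5@Q0 runs 2, rem=11, quantum used, demote→Q1. Q0=[P2,P4] Q1=[P1,P3,P5] Q2=[]
t=9-10: P2@Q0 runs 1, rem=11, I/O yield, promote→Q0. Q0=[P4,P2] Q1=[P1,P3,P5] Q2=[]
t=10-12: P4@Q0 runs 2, rem=6, I/O yield, promote→Q0. Q0=[P2,P4] Q1=[P1,P3,P5] Q2=[]
t=12-13: P2@Q0 runs 1, rem=10, I/O yield, promote→Q0. Q0=[P4,P2] Q1=[P1,P3,P5] Q2=[]
t=13-15: P4@Q0 runs 2, rem=4, I/O yield, promote→Q0. Q0=[P2,P4] Q1=[P1,P3,P5] Q2=[]
t=15-16: P2@Q0 runs 1, rem=9, I/O yield, promote→Q0. Q0=[P4,P2] Q1=[P1,P3,P5] Q2=[]
t=16-18: P4@Q0 runs 2, rem=2, I/O yield, promote→Q0. Q0=[P2,P4] Q1=[P1,P3,P5] Q2=[]
t=18-19: P2@Q0 runs 1, rem=8, I/O yield, promote→Q0. Q0=[P4,P2] Q1=[P1,P3,P5] Q2=[]
t=19-21: P4@Q0 runs 2, rem=0, completes. Q0=[P2] Q1=[P1,P3,P5] Q2=[]
t=21-22: P2@Q0 runs 1, rem=7, I/O yield, promote→Q0. Q0=[P2] Q1=[P1,P3,P5] Q2=[]
t=22-23: P2@Q0 runs 1, rem=6, I/O yield, promote→Q0. Q0=[P2] Q1=[P1,P3,P5] Q2=[]
t=23-24: P2@Q0 runs 1, rem=5, I/O yield, promote→Q0. Q0=[P2] Q1=[P1,P3,P5] Q2=[]
t=24-25: P2@Q0 runs 1, rem=4, I/O yield, promote→Q0. Q0=[P2] Q1=[P1,P3,P5] Q2=[]
t=25-26: P2@Q0 runs 1, rem=3, I/O yield, promote→Q0. Q0=[P2] Q1=[P1,P3,P5] Q2=[]
t=26-27: P2@Q0 runs 1, rem=2, I/O yield, promote→Q0. Q0=[P2] Q1=[P1,P3,P5] Q2=[]
t=27-28: P2@Q0 runs 1, rem=1, I/O yield, promote→Q0. Q0=[P2] Q1=[P1,P3,P5] Q2=[]
t=28-29: P2@Q0 runs 1, rem=0, completes. Q0=[] Q1=[P1,P3,P5] Q2=[]
t=29-33: P1@Q1 runs 4, rem=6, quantum used, demote→Q2. Q0=[] Q1=[P3,P5] Q2=[P1]
t=33-35: P3@Q1 runs 2, rem=0, completes. Q0=[] Q1=[P5] Q2=[P1]
t=35-38: P5@Q1 runs 3, rem=8, I/O yield, promote→Q0. Q0=[P5] Q1=[] Q2=[P1]
t=38-40: P5@Q0 runs 2, rem=6, quantum used, demote→Q1. Q0=[] Q1=[P5] Q2=[P1]
t=40-43: P5@Q1 runs 3, rem=3, I/O yield, promote→Q0. Q0=[P5] Q1=[] Q2=[P1]
t=43-45: P5@Q0 runs 2, rem=1, quantum used, demote→Q1. Q0=[] Q1=[P5] Q2=[P1]
t=45-46: P5@Q1 runs 1, rem=0, completes. Q0=[] Q1=[] Q2=[P1]
t=46-52: P1@Q2 runs 6, rem=0, completes. Q0=[] Q1=[] Q2=[]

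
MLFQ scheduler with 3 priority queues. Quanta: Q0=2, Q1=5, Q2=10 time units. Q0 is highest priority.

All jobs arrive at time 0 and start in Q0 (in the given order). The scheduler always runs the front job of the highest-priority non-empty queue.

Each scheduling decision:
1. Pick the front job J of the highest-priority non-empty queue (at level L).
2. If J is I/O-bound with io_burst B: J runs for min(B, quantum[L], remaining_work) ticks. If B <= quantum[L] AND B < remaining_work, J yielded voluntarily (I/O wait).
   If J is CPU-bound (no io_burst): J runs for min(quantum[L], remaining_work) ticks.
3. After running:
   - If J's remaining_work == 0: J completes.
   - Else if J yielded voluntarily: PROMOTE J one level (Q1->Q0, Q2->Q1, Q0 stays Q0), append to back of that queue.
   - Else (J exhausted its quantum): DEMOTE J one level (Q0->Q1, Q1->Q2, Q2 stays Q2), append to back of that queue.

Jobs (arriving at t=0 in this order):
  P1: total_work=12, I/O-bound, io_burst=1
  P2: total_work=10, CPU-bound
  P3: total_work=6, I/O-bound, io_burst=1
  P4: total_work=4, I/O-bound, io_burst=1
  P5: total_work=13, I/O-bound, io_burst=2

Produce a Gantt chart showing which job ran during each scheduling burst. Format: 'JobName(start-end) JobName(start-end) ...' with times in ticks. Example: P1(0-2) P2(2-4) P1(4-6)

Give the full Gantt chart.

Answer: P1(0-1) P2(1-3) P3(3-4) P4(4-5) P5(5-7) P1(7-8) P3(8-9) P4(9-10) P5(10-12) P1(12-13) P3(13-14) P4(14-15) P5(15-17) P1(17-18) P3(18-19) P4(19-20) P5(20-22) P1(22-23) P3(23-24) P5(24-26) P1(26-27) P3(27-28) P5(28-30) P1(30-31) P5(31-32) P1(32-33) P1(33-34) P1(34-35) P1(35-36) P1(36-37) P2(37-42) P2(42-45)

Derivation:
t=0-1: P1@Q0 runs 1, rem=11, I/O yield, promote→Q0. Q0=[P2,P3,P4,P5,P1] Q1=[] Q2=[]
t=1-3: P2@Q0 runs 2, rem=8, quantum used, demote→Q1. Q0=[P3,P4,P5,P1] Q1=[P2] Q2=[]
t=3-4: P3@Q0 runs 1, rem=5, I/O yield, promote→Q0. Q0=[P4,P5,P1,P3] Q1=[P2] Q2=[]
t=4-5: P4@Q0 runs 1, rem=3, I/O yield, promote→Q0. Q0=[P5,P1,P3,P4] Q1=[P2] Q2=[]
t=5-7: P5@Q0 runs 2, rem=11, I/O yield, promote→Q0. Q0=[P1,P3,P4,P5] Q1=[P2] Q2=[]
t=7-8: P1@Q0 runs 1, rem=10, I/O yield, promote→Q0. Q0=[P3,P4,P5,P1] Q1=[P2] Q2=[]
t=8-9: P3@Q0 runs 1, rem=4, I/O yield, promote→Q0. Q0=[P4,P5,P1,P3] Q1=[P2] Q2=[]
t=9-10: P4@Q0 runs 1, rem=2, I/O yield, promote→Q0. Q0=[P5,P1,P3,P4] Q1=[P2] Q2=[]
t=10-12: P5@Q0 runs 2, rem=9, I/O yield, promote→Q0. Q0=[P1,P3,P4,P5] Q1=[P2] Q2=[]
t=12-13: P1@Q0 runs 1, rem=9, I/O yield, promote→Q0. Q0=[P3,P4,P5,P1] Q1=[P2] Q2=[]
t=13-14: P3@Q0 runs 1, rem=3, I/O yield, promote→Q0. Q0=[P4,P5,P1,P3] Q1=[P2] Q2=[]
t=14-15: P4@Q0 runs 1, rem=1, I/O yield, promote→Q0. Q0=[P5,P1,P3,P4] Q1=[P2] Q2=[]
t=15-17: P5@Q0 runs 2, rem=7, I/O yield, promote→Q0. Q0=[P1,P3,P4,P5] Q1=[P2] Q2=[]
t=17-18: P1@Q0 runs 1, rem=8, I/O yield, promote→Q0. Q0=[P3,P4,P5,P1] Q1=[P2] Q2=[]
t=18-19: P3@Q0 runs 1, rem=2, I/O yield, promote→Q0. Q0=[P4,P5,P1,P3] Q1=[P2] Q2=[]
t=19-20: P4@Q0 runs 1, rem=0, completes. Q0=[P5,P1,P3] Q1=[P2] Q2=[]
t=20-22: P5@Q0 runs 2, rem=5, I/O yield, promote→Q0. Q0=[P1,P3,P5] Q1=[P2] Q2=[]
t=22-23: P1@Q0 runs 1, rem=7, I/O yield, promote→Q0. Q0=[P3,P5,P1] Q1=[P2] Q2=[]
t=23-24: P3@Q0 runs 1, rem=1, I/O yield, promote→Q0. Q0=[P5,P1,P3] Q1=[P2] Q2=[]
t=24-26: P5@Q0 runs 2, rem=3, I/O yield, promote→Q0. Q0=[P1,P3,P5] Q1=[P2] Q2=[]
t=26-27: P1@Q0 runs 1, rem=6, I/O yield, promote→Q0. Q0=[P3,P5,P1] Q1=[P2] Q2=[]
t=27-28: P3@Q0 runs 1, rem=0, completes. Q0=[P5,P1] Q1=[P2] Q2=[]
t=28-30: P5@Q0 runs 2, rem=1, I/O yield, promote→Q0. Q0=[P1,P5] Q1=[P2] Q2=[]
t=30-31: P1@Q0 runs 1, rem=5, I/O yield, promote→Q0. Q0=[P5,P1] Q1=[P2] Q2=[]
t=31-32: P5@Q0 runs 1, rem=0, completes. Q0=[P1] Q1=[P2] Q2=[]
t=32-33: P1@Q0 runs 1, rem=4, I/O yield, promote→Q0. Q0=[P1] Q1=[P2] Q2=[]
t=33-34: P1@Q0 runs 1, rem=3, I/O yield, promote→Q0. Q0=[P1] Q1=[P2] Q2=[]
t=34-35: P1@Q0 runs 1, rem=2, I/O yield, promote→Q0. Q0=[P1] Q1=[P2] Q2=[]
t=35-36: P1@Q0 runs 1, rem=1, I/O yield, promote→Q0. Q0=[P1] Q1=[P2] Q2=[]
t=36-37: P1@Q0 runs 1, rem=0, completes. Q0=[] Q1=[P2] Q2=[]
t=37-42: P2@Q1 runs 5, rem=3, quantum used, demote→Q2. Q0=[] Q1=[] Q2=[P2]
t=42-45: P2@Q2 runs 3, rem=0, completes. Q0=[] Q1=[] Q2=[]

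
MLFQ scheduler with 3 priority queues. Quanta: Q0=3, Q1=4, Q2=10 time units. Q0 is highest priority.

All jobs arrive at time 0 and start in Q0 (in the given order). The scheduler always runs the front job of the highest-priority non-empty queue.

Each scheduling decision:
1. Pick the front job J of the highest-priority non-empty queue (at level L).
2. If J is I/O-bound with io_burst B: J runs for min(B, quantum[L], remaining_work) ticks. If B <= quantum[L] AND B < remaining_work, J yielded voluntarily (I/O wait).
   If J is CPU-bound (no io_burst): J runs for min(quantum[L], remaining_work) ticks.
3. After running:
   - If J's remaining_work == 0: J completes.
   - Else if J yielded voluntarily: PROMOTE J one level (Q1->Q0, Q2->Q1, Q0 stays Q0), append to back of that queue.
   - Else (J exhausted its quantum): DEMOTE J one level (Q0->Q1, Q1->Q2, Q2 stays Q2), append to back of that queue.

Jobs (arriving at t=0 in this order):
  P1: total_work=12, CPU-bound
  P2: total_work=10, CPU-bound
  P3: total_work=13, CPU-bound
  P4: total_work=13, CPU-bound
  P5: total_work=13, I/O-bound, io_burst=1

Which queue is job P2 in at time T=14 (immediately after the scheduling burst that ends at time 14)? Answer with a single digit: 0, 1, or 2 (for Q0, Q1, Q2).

Answer: 1

Derivation:
t=0-3: P1@Q0 runs 3, rem=9, quantum used, demote→Q1. Q0=[P2,P3,P4,P5] Q1=[P1] Q2=[]
t=3-6: P2@Q0 runs 3, rem=7, quantum used, demote→Q1. Q0=[P3,P4,P5] Q1=[P1,P2] Q2=[]
t=6-9: P3@Q0 runs 3, rem=10, quantum used, demote→Q1. Q0=[P4,P5] Q1=[P1,P2,P3] Q2=[]
t=9-12: P4@Q0 runs 3, rem=10, quantum used, demote→Q1. Q0=[P5] Q1=[P1,P2,P3,P4] Q2=[]
t=12-13: P5@Q0 runs 1, rem=12, I/O yield, promote→Q0. Q0=[P5] Q1=[P1,P2,P3,P4] Q2=[]
t=13-14: P5@Q0 runs 1, rem=11, I/O yield, promote→Q0. Q0=[P5] Q1=[P1,P2,P3,P4] Q2=[]
t=14-15: P5@Q0 runs 1, rem=10, I/O yield, promote→Q0. Q0=[P5] Q1=[P1,P2,P3,P4] Q2=[]
t=15-16: P5@Q0 runs 1, rem=9, I/O yield, promote→Q0. Q0=[P5] Q1=[P1,P2,P3,P4] Q2=[]
t=16-17: P5@Q0 runs 1, rem=8, I/O yield, promote→Q0. Q0=[P5] Q1=[P1,P2,P3,P4] Q2=[]
t=17-18: P5@Q0 runs 1, rem=7, I/O yield, promote→Q0. Q0=[P5] Q1=[P1,P2,P3,P4] Q2=[]
t=18-19: P5@Q0 runs 1, rem=6, I/O yield, promote→Q0. Q0=[P5] Q1=[P1,P2,P3,P4] Q2=[]
t=19-20: P5@Q0 runs 1, rem=5, I/O yield, promote→Q0. Q0=[P5] Q1=[P1,P2,P3,P4] Q2=[]
t=20-21: P5@Q0 runs 1, rem=4, I/O yield, promote→Q0. Q0=[P5] Q1=[P1,P2,P3,P4] Q2=[]
t=21-22: P5@Q0 runs 1, rem=3, I/O yield, promote→Q0. Q0=[P5] Q1=[P1,P2,P3,P4] Q2=[]
t=22-23: P5@Q0 runs 1, rem=2, I/O yield, promote→Q0. Q0=[P5] Q1=[P1,P2,P3,P4] Q2=[]
t=23-24: P5@Q0 runs 1, rem=1, I/O yield, promote→Q0. Q0=[P5] Q1=[P1,P2,P3,P4] Q2=[]
t=24-25: P5@Q0 runs 1, rem=0, completes. Q0=[] Q1=[P1,P2,P3,P4] Q2=[]
t=25-29: P1@Q1 runs 4, rem=5, quantum used, demote→Q2. Q0=[] Q1=[P2,P3,P4] Q2=[P1]
t=29-33: P2@Q1 runs 4, rem=3, quantum used, demote→Q2. Q0=[] Q1=[P3,P4] Q2=[P1,P2]
t=33-37: P3@Q1 runs 4, rem=6, quantum used, demote→Q2. Q0=[] Q1=[P4] Q2=[P1,P2,P3]
t=37-41: P4@Q1 runs 4, rem=6, quantum used, demote→Q2. Q0=[] Q1=[] Q2=[P1,P2,P3,P4]
t=41-46: P1@Q2 runs 5, rem=0, completes. Q0=[] Q1=[] Q2=[P2,P3,P4]
t=46-49: P2@Q2 runs 3, rem=0, completes. Q0=[] Q1=[] Q2=[P3,P4]
t=49-55: P3@Q2 runs 6, rem=0, completes. Q0=[] Q1=[] Q2=[P4]
t=55-61: P4@Q2 runs 6, rem=0, completes. Q0=[] Q1=[] Q2=[]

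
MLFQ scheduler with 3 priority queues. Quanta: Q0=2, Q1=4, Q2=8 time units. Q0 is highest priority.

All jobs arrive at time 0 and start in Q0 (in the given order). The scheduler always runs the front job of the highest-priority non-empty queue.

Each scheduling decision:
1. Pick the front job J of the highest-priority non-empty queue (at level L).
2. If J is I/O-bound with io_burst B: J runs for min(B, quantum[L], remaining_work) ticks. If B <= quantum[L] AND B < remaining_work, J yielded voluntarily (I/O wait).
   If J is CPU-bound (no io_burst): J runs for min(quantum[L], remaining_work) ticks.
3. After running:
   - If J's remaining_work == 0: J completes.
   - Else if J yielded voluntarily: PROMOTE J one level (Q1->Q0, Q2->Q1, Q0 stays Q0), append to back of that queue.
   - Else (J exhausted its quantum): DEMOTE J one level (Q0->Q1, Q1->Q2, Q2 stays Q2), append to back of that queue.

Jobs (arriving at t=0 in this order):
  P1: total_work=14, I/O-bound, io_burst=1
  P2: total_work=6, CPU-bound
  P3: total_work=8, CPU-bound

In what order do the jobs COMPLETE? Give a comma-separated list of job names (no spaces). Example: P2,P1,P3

Answer: P1,P2,P3

Derivation:
t=0-1: P1@Q0 runs 1, rem=13, I/O yield, promote→Q0. Q0=[P2,P3,P1] Q1=[] Q2=[]
t=1-3: P2@Q0 runs 2, rem=4, quantum used, demote→Q1. Q0=[P3,P1] Q1=[P2] Q2=[]
t=3-5: P3@Q0 runs 2, rem=6, quantum used, demote→Q1. Q0=[P1] Q1=[P2,P3] Q2=[]
t=5-6: P1@Q0 runs 1, rem=12, I/O yield, promote→Q0. Q0=[P1] Q1=[P2,P3] Q2=[]
t=6-7: P1@Q0 runs 1, rem=11, I/O yield, promote→Q0. Q0=[P1] Q1=[P2,P3] Q2=[]
t=7-8: P1@Q0 runs 1, rem=10, I/O yield, promote→Q0. Q0=[P1] Q1=[P2,P3] Q2=[]
t=8-9: P1@Q0 runs 1, rem=9, I/O yield, promote→Q0. Q0=[P1] Q1=[P2,P3] Q2=[]
t=9-10: P1@Q0 runs 1, rem=8, I/O yield, promote→Q0. Q0=[P1] Q1=[P2,P3] Q2=[]
t=10-11: P1@Q0 runs 1, rem=7, I/O yield, promote→Q0. Q0=[P1] Q1=[P2,P3] Q2=[]
t=11-12: P1@Q0 runs 1, rem=6, I/O yield, promote→Q0. Q0=[P1] Q1=[P2,P3] Q2=[]
t=12-13: P1@Q0 runs 1, rem=5, I/O yield, promote→Q0. Q0=[P1] Q1=[P2,P3] Q2=[]
t=13-14: P1@Q0 runs 1, rem=4, I/O yield, promote→Q0. Q0=[P1] Q1=[P2,P3] Q2=[]
t=14-15: P1@Q0 runs 1, rem=3, I/O yield, promote→Q0. Q0=[P1] Q1=[P2,P3] Q2=[]
t=15-16: P1@Q0 runs 1, rem=2, I/O yield, promote→Q0. Q0=[P1] Q1=[P2,P3] Q2=[]
t=16-17: P1@Q0 runs 1, rem=1, I/O yield, promote→Q0. Q0=[P1] Q1=[P2,P3] Q2=[]
t=17-18: P1@Q0 runs 1, rem=0, completes. Q0=[] Q1=[P2,P3] Q2=[]
t=18-22: P2@Q1 runs 4, rem=0, completes. Q0=[] Q1=[P3] Q2=[]
t=22-26: P3@Q1 runs 4, rem=2, quantum used, demote→Q2. Q0=[] Q1=[] Q2=[P3]
t=26-28: P3@Q2 runs 2, rem=0, completes. Q0=[] Q1=[] Q2=[]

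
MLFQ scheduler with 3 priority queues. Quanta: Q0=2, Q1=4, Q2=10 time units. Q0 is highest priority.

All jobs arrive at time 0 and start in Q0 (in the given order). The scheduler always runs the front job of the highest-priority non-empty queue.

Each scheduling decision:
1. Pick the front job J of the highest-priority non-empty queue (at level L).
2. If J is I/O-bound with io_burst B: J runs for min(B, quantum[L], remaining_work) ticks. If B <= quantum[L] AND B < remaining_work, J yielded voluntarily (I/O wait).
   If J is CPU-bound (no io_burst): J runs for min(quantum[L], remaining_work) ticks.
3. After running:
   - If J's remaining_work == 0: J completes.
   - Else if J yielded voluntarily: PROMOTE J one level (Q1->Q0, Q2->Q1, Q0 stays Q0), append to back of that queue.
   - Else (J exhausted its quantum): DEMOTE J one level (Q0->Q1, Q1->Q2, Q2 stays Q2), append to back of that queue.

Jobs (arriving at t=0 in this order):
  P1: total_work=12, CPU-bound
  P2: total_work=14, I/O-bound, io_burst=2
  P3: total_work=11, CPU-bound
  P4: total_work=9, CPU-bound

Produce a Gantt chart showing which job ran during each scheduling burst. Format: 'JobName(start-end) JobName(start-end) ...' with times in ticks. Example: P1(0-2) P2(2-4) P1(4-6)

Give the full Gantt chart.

Answer: P1(0-2) P2(2-4) P3(4-6) P4(6-8) P2(8-10) P2(10-12) P2(12-14) P2(14-16) P2(16-18) P2(18-20) P1(20-24) P3(24-28) P4(28-32) P1(32-38) P3(38-43) P4(43-46)

Derivation:
t=0-2: P1@Q0 runs 2, rem=10, quantum used, demote→Q1. Q0=[P2,P3,P4] Q1=[P1] Q2=[]
t=2-4: P2@Q0 runs 2, rem=12, I/O yield, promote→Q0. Q0=[P3,P4,P2] Q1=[P1] Q2=[]
t=4-6: P3@Q0 runs 2, rem=9, quantum used, demote→Q1. Q0=[P4,P2] Q1=[P1,P3] Q2=[]
t=6-8: P4@Q0 runs 2, rem=7, quantum used, demote→Q1. Q0=[P2] Q1=[P1,P3,P4] Q2=[]
t=8-10: P2@Q0 runs 2, rem=10, I/O yield, promote→Q0. Q0=[P2] Q1=[P1,P3,P4] Q2=[]
t=10-12: P2@Q0 runs 2, rem=8, I/O yield, promote→Q0. Q0=[P2] Q1=[P1,P3,P4] Q2=[]
t=12-14: P2@Q0 runs 2, rem=6, I/O yield, promote→Q0. Q0=[P2] Q1=[P1,P3,P4] Q2=[]
t=14-16: P2@Q0 runs 2, rem=4, I/O yield, promote→Q0. Q0=[P2] Q1=[P1,P3,P4] Q2=[]
t=16-18: P2@Q0 runs 2, rem=2, I/O yield, promote→Q0. Q0=[P2] Q1=[P1,P3,P4] Q2=[]
t=18-20: P2@Q0 runs 2, rem=0, completes. Q0=[] Q1=[P1,P3,P4] Q2=[]
t=20-24: P1@Q1 runs 4, rem=6, quantum used, demote→Q2. Q0=[] Q1=[P3,P4] Q2=[P1]
t=24-28: P3@Q1 runs 4, rem=5, quantum used, demote→Q2. Q0=[] Q1=[P4] Q2=[P1,P3]
t=28-32: P4@Q1 runs 4, rem=3, quantum used, demote→Q2. Q0=[] Q1=[] Q2=[P1,P3,P4]
t=32-38: P1@Q2 runs 6, rem=0, completes. Q0=[] Q1=[] Q2=[P3,P4]
t=38-43: P3@Q2 runs 5, rem=0, completes. Q0=[] Q1=[] Q2=[P4]
t=43-46: P4@Q2 runs 3, rem=0, completes. Q0=[] Q1=[] Q2=[]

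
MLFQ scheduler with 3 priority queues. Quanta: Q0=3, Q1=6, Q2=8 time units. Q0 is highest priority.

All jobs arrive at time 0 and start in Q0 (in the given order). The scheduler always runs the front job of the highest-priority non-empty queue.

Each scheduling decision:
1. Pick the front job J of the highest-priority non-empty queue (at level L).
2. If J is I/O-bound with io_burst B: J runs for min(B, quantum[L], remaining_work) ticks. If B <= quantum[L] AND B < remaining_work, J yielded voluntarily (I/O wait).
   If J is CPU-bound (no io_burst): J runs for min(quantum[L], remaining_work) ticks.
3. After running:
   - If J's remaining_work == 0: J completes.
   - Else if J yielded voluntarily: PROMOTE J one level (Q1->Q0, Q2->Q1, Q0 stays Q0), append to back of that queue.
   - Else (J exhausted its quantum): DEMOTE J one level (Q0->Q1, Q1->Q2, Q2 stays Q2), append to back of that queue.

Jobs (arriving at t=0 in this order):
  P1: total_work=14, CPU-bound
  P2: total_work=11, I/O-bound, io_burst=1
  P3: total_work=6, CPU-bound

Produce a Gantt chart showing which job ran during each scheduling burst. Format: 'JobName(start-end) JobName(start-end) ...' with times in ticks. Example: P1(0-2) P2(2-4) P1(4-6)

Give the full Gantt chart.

Answer: P1(0-3) P2(3-4) P3(4-7) P2(7-8) P2(8-9) P2(9-10) P2(10-11) P2(11-12) P2(12-13) P2(13-14) P2(14-15) P2(15-16) P2(16-17) P1(17-23) P3(23-26) P1(26-31)

Derivation:
t=0-3: P1@Q0 runs 3, rem=11, quantum used, demote→Q1. Q0=[P2,P3] Q1=[P1] Q2=[]
t=3-4: P2@Q0 runs 1, rem=10, I/O yield, promote→Q0. Q0=[P3,P2] Q1=[P1] Q2=[]
t=4-7: P3@Q0 runs 3, rem=3, quantum used, demote→Q1. Q0=[P2] Q1=[P1,P3] Q2=[]
t=7-8: P2@Q0 runs 1, rem=9, I/O yield, promote→Q0. Q0=[P2] Q1=[P1,P3] Q2=[]
t=8-9: P2@Q0 runs 1, rem=8, I/O yield, promote→Q0. Q0=[P2] Q1=[P1,P3] Q2=[]
t=9-10: P2@Q0 runs 1, rem=7, I/O yield, promote→Q0. Q0=[P2] Q1=[P1,P3] Q2=[]
t=10-11: P2@Q0 runs 1, rem=6, I/O yield, promote→Q0. Q0=[P2] Q1=[P1,P3] Q2=[]
t=11-12: P2@Q0 runs 1, rem=5, I/O yield, promote→Q0. Q0=[P2] Q1=[P1,P3] Q2=[]
t=12-13: P2@Q0 runs 1, rem=4, I/O yield, promote→Q0. Q0=[P2] Q1=[P1,P3] Q2=[]
t=13-14: P2@Q0 runs 1, rem=3, I/O yield, promote→Q0. Q0=[P2] Q1=[P1,P3] Q2=[]
t=14-15: P2@Q0 runs 1, rem=2, I/O yield, promote→Q0. Q0=[P2] Q1=[P1,P3] Q2=[]
t=15-16: P2@Q0 runs 1, rem=1, I/O yield, promote→Q0. Q0=[P2] Q1=[P1,P3] Q2=[]
t=16-17: P2@Q0 runs 1, rem=0, completes. Q0=[] Q1=[P1,P3] Q2=[]
t=17-23: P1@Q1 runs 6, rem=5, quantum used, demote→Q2. Q0=[] Q1=[P3] Q2=[P1]
t=23-26: P3@Q1 runs 3, rem=0, completes. Q0=[] Q1=[] Q2=[P1]
t=26-31: P1@Q2 runs 5, rem=0, completes. Q0=[] Q1=[] Q2=[]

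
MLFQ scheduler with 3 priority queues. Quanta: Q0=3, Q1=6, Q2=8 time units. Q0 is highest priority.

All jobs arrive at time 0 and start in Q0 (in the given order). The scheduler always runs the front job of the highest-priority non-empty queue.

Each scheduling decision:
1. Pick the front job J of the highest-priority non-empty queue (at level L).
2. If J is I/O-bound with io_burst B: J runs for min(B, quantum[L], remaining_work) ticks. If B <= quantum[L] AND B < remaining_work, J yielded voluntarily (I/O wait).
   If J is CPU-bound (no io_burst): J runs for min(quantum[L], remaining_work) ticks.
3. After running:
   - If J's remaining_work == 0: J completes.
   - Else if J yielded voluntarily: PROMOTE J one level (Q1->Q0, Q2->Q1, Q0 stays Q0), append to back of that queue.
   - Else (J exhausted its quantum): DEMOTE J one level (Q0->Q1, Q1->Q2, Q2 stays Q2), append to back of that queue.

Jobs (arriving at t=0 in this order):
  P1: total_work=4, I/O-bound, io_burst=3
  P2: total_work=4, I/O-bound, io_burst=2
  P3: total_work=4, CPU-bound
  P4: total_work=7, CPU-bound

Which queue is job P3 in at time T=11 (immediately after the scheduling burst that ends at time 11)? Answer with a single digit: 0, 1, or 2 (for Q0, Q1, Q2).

t=0-3: P1@Q0 runs 3, rem=1, I/O yield, promote→Q0. Q0=[P2,P3,P4,P1] Q1=[] Q2=[]
t=3-5: P2@Q0 runs 2, rem=2, I/O yield, promote→Q0. Q0=[P3,P4,P1,P2] Q1=[] Q2=[]
t=5-8: P3@Q0 runs 3, rem=1, quantum used, demote→Q1. Q0=[P4,P1,P2] Q1=[P3] Q2=[]
t=8-11: P4@Q0 runs 3, rem=4, quantum used, demote→Q1. Q0=[P1,P2] Q1=[P3,P4] Q2=[]
t=11-12: P1@Q0 runs 1, rem=0, completes. Q0=[P2] Q1=[P3,P4] Q2=[]
t=12-14: P2@Q0 runs 2, rem=0, completes. Q0=[] Q1=[P3,P4] Q2=[]
t=14-15: P3@Q1 runs 1, rem=0, completes. Q0=[] Q1=[P4] Q2=[]
t=15-19: P4@Q1 runs 4, rem=0, completes. Q0=[] Q1=[] Q2=[]

Answer: 1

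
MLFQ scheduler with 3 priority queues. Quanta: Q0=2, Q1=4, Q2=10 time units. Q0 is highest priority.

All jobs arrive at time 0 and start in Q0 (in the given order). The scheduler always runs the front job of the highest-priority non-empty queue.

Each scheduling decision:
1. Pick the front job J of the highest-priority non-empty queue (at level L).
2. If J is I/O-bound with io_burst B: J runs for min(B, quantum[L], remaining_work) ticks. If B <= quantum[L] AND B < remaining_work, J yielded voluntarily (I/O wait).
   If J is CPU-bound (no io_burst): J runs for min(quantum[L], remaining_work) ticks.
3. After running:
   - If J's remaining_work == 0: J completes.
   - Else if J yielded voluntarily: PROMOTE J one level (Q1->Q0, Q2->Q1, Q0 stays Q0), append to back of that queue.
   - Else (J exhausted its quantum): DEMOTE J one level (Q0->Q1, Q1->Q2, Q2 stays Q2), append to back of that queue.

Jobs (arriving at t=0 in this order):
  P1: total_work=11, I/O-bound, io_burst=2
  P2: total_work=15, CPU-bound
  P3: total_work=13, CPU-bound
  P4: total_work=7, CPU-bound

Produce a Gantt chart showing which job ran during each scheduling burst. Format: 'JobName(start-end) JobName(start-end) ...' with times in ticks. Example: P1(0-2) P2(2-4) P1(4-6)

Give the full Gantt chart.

Answer: P1(0-2) P2(2-4) P3(4-6) P4(6-8) P1(8-10) P1(10-12) P1(12-14) P1(14-16) P1(16-17) P2(17-21) P3(21-25) P4(25-29) P2(29-38) P3(38-45) P4(45-46)

Derivation:
t=0-2: P1@Q0 runs 2, rem=9, I/O yield, promote→Q0. Q0=[P2,P3,P4,P1] Q1=[] Q2=[]
t=2-4: P2@Q0 runs 2, rem=13, quantum used, demote→Q1. Q0=[P3,P4,P1] Q1=[P2] Q2=[]
t=4-6: P3@Q0 runs 2, rem=11, quantum used, demote→Q1. Q0=[P4,P1] Q1=[P2,P3] Q2=[]
t=6-8: P4@Q0 runs 2, rem=5, quantum used, demote→Q1. Q0=[P1] Q1=[P2,P3,P4] Q2=[]
t=8-10: P1@Q0 runs 2, rem=7, I/O yield, promote→Q0. Q0=[P1] Q1=[P2,P3,P4] Q2=[]
t=10-12: P1@Q0 runs 2, rem=5, I/O yield, promote→Q0. Q0=[P1] Q1=[P2,P3,P4] Q2=[]
t=12-14: P1@Q0 runs 2, rem=3, I/O yield, promote→Q0. Q0=[P1] Q1=[P2,P3,P4] Q2=[]
t=14-16: P1@Q0 runs 2, rem=1, I/O yield, promote→Q0. Q0=[P1] Q1=[P2,P3,P4] Q2=[]
t=16-17: P1@Q0 runs 1, rem=0, completes. Q0=[] Q1=[P2,P3,P4] Q2=[]
t=17-21: P2@Q1 runs 4, rem=9, quantum used, demote→Q2. Q0=[] Q1=[P3,P4] Q2=[P2]
t=21-25: P3@Q1 runs 4, rem=7, quantum used, demote→Q2. Q0=[] Q1=[P4] Q2=[P2,P3]
t=25-29: P4@Q1 runs 4, rem=1, quantum used, demote→Q2. Q0=[] Q1=[] Q2=[P2,P3,P4]
t=29-38: P2@Q2 runs 9, rem=0, completes. Q0=[] Q1=[] Q2=[P3,P4]
t=38-45: P3@Q2 runs 7, rem=0, completes. Q0=[] Q1=[] Q2=[P4]
t=45-46: P4@Q2 runs 1, rem=0, completes. Q0=[] Q1=[] Q2=[]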